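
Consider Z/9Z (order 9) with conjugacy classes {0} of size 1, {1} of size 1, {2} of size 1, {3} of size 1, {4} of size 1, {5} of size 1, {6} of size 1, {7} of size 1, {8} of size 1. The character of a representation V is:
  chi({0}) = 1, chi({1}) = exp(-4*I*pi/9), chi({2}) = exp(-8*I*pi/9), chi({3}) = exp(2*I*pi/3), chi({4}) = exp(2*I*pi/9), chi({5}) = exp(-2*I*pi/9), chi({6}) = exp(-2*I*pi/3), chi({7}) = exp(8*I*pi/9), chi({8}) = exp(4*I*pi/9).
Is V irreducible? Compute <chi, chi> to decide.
Irreducible: <chi, chi> = 1.

Reasoning: <chi, chi> = (1/|G|) sum_C |C| * |chi(C)|^2 = (1/9)[1*|1|^2 + 1*|exp(-4*I*pi/9)|^2 + 1*|exp(-8*I*pi/9)|^2 + 1*|exp(2*I*pi/3)|^2 + 1*|exp(2*I*pi/9)|^2 + 1*|exp(-2*I*pi/9)|^2 + 1*|exp(-2*I*pi/3)|^2 + 1*|exp(8*I*pi/9)|^2 + 1*|exp(4*I*pi/9)|^2]
  = (1/9)[(1) + (1) + (1) + (1) + (1) + (1) + (1) + (1) + (1)] = 9/9 = 1.
(Exp terms are combined using exp(i*s)*conj(exp(i*t)) = exp(i*(s-t)), and sums of them are collapsed using the identity that for every m > 1 the m distinct m-th roots of unity sum to 0, e.g. 1 + exp(2*I*pi/3) + exp(-2*I*pi/3) = 0.)
A character is irreducible iff <chi, chi> = 1, so this representation is irreducible.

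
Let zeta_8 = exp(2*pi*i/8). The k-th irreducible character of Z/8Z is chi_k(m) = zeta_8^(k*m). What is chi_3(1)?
chi_3(1) = zeta_8^3 = exp(3*I*pi/4)

Details: chi_3(1) = zeta_8^(3*1) = zeta_8^3. Since zeta_8^8 = 1, this equals zeta_8^3 = exp(2*pi*i*3/8) = exp(3*I*pi/4).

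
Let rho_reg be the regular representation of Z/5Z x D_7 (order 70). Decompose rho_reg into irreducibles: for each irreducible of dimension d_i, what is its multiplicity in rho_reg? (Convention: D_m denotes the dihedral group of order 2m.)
Each irreducible V_i of dimension d_i appears with multiplicity d_i, i.e. rho_reg = (direct sum over all irreducibles V_i) d_i V_i. The irreducible dimensions for Z/5Z x D_7 are 1, 1, 1, 1, 1, 1, 1, 1, 1, 1, 2, 2, 2, 2, 2, 2, 2, 2, 2, 2, 2, 2, 2, 2, 2: 10 irreducibles of dimension 1, each with multiplicity 1; 15 irreducibles of dimension 2, each with multiplicity 2. Total dimension 10*1*1 + 15*2*2 = 70 = |G|.

Solution. General theorem: in the regular representation of a finite group G, each irreducible appears with multiplicity equal to its dimension. Check: dim(rho_reg) = sum d_i^2 = 1 + 1 + 1 + 1 + 1 + 1 + 1 + 1 + 1 + 1 + 4 + 4 + 4 + 4 + 4 + 4 + 4 + 4 + 4 + 4 + 4 + 4 + 4 + 4 + 4 = 70 = |G|.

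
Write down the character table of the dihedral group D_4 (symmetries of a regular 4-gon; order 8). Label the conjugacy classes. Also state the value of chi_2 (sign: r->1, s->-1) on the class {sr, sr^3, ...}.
Conjugacy classes: {e} of size 1, {r^2} of size 1, {r^1, r^3} of size 2, {s, sr^2, ...} of size 2, {sr, sr^3, ...} of size 2.
Character table:
  irrep \ class              {e} (size 1)  {r^2} (size 1)  {r^1, r^3} (size 2)  {s, sr^2, ...} (size 2)  {sr, sr^3, ...} (size 2)
  chi_1 (triv)               1             1               1                    1                        1                       
  chi_2 (sign: r->1, s->-1)  1             1               1                    -1                       -1                      
  chi_3 (r->-1, s->1)        1             1               -1                   1                        -1                      
  chi_4 (r->-1, s->-1)       1             1               -1                   -1                       1                       
  chi_5 (2d, j=1)            2             -2              0                    0                        0                       

Spot check: chi_2 (sign: r->1, s->-1) on {sr, sr^3, ...} = -1.

D_4 has order 2*4 = 8 with 5 conjugacy classes, hence 5 irreducibles. Sum of squared dims 1 + 1 + 1 + 1 + 4 = 8 = |G|. Linear characters come from the abelianisation; the 2-dimensional irreps have character r^k -> 2*cos(2*pi*j*k/4), reflections -> 0.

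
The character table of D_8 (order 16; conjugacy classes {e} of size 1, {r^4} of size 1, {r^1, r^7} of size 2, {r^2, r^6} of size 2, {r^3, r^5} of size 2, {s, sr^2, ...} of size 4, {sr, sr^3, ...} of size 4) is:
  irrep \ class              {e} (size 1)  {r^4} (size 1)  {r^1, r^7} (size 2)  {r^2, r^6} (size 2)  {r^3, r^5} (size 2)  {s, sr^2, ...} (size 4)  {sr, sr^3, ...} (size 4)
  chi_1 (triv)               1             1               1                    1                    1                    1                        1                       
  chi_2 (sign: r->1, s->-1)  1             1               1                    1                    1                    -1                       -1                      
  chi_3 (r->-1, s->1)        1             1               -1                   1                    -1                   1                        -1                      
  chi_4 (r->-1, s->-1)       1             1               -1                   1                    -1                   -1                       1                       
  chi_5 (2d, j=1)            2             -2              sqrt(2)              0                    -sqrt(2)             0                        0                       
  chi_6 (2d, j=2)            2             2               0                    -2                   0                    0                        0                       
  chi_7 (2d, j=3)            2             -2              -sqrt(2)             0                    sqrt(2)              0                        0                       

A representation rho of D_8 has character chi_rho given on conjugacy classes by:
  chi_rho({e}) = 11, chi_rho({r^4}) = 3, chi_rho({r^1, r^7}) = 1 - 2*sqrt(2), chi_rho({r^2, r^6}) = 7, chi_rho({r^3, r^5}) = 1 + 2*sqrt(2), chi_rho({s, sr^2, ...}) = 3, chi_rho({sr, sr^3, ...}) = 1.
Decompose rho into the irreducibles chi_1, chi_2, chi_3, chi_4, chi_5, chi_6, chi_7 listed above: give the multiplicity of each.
Multiplicities: chi_1: 3, chi_2: 1, chi_3: 2, chi_4: 1, chi_5: 0, chi_6: 0, chi_7: 2.

Details: Use <chi_rho, chi> = (1/|G|) sum_C |C| * chi_rho(C) * conj(chi(C)) with |G| = 16 for each irreducible chi in the table:
  <chi_rho, chi_1> = (1/16)[1*(11)*conj(1) + 1*(3)*conj(1) + 2*(1 - 2*sqrt(2))*conj(1) + 2*(7)*conj(1) + 2*(1 + 2*sqrt(2))*conj(1) + 4*(3)*conj(1) + 4*(1)*conj(1)]
      = (1/16)[(11) + (3) + (2 - 4*sqrt(2)) + (14) + (2 + 4*sqrt(2)) + (12) + (4)] = 48/16 = 3
  <chi_rho, chi_2> = (1/16)[1*(11)*conj(1) + 1*(3)*conj(1) + 2*(1 - 2*sqrt(2))*conj(1) + 2*(7)*conj(1) + 2*(1 + 2*sqrt(2))*conj(1) + 4*(3)*conj(-1) + 4*(1)*conj(-1)]
      = (1/16)[(11) + (3) + (2 - 4*sqrt(2)) + (14) + (2 + 4*sqrt(2)) + (-12) + (-4)] = 16/16 = 1
  <chi_rho, chi_3> = (1/16)[1*(11)*conj(1) + 1*(3)*conj(1) + 2*(1 - 2*sqrt(2))*conj(-1) + 2*(7)*conj(1) + 2*(1 + 2*sqrt(2))*conj(-1) + 4*(3)*conj(1) + 4*(1)*conj(-1)]
      = (1/16)[(11) + (3) + (-2 + 4*sqrt(2)) + (14) + (-4*sqrt(2) - 2) + (12) + (-4)] = 32/16 = 2
  <chi_rho, chi_4> = (1/16)[1*(11)*conj(1) + 1*(3)*conj(1) + 2*(1 - 2*sqrt(2))*conj(-1) + 2*(7)*conj(1) + 2*(1 + 2*sqrt(2))*conj(-1) + 4*(3)*conj(-1) + 4*(1)*conj(1)]
      = (1/16)[(11) + (3) + (-2 + 4*sqrt(2)) + (14) + (-4*sqrt(2) - 2) + (-12) + (4)] = 16/16 = 1
  <chi_rho, chi_5> = (1/16)[1*(11)*conj(2) + 1*(3)*conj(-2) + 2*(1 - 2*sqrt(2))*conj(sqrt(2)) + 2*(7)*conj(0) + 2*(1 + 2*sqrt(2))*conj(-sqrt(2)) + 4*(3)*conj(0) + 4*(1)*conj(0)]
      = (1/16)[(22) + (-6) + (-8 + 2*sqrt(2)) + (0) + (-8 - 2*sqrt(2)) + (0) + (0)] = 0/16 = 0
  <chi_rho, chi_6> = (1/16)[1*(11)*conj(2) + 1*(3)*conj(2) + 2*(1 - 2*sqrt(2))*conj(0) + 2*(7)*conj(-2) + 2*(1 + 2*sqrt(2))*conj(0) + 4*(3)*conj(0) + 4*(1)*conj(0)]
      = (1/16)[(22) + (6) + (0) + (-28) + (0) + (0) + (0)] = 0/16 = 0
  <chi_rho, chi_7> = (1/16)[1*(11)*conj(2) + 1*(3)*conj(-2) + 2*(1 - 2*sqrt(2))*conj(-sqrt(2)) + 2*(7)*conj(0) + 2*(1 + 2*sqrt(2))*conj(sqrt(2)) + 4*(3)*conj(0) + 4*(1)*conj(0)]
      = (1/16)[(22) + (-6) + (8 - 2*sqrt(2)) + (0) + (2*sqrt(2) + 8) + (0) + (0)] = 32/16 = 2
Dimension check: dim(rho) = sum (mult * dim) = 3*1 + 1*1 + 2*1 + 1*1 + 0*2 + 0*2 + 2*2 = 11 = chi_rho(e) = 11.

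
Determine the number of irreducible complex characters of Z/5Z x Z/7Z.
35

Details: The number of irreducible complex representations of a finite group equals its number of conjugacy classes. Z/5Z x Z/7Z is abelian of order 35, so every element is its own conjugacy class: 35 classes, so Z/5Z x Z/7Z (order 35) has exactly 35 irreducible complex representations.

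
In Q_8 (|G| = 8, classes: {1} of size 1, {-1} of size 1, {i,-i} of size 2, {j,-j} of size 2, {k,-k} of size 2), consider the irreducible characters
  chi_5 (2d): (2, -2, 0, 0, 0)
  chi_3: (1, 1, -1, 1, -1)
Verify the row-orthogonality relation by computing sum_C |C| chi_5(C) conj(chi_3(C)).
Sum = 0; so <chi_5, chi_3> = 0 (distinct irreducibles are orthogonal).

Proof sketch: Compute term by term over conjugacy classes (|C| * chi_5(C) * conj(chi_3(C))):
  1*(2)*conj(1) + 1*(-2)*conj(1) + 2*(0)*conj(-1) + 2*(0)*conj(1) + 2*(0)*conj(-1)
  = (2) + (-2) + (0) + (0) + (0)
  = 0.
Dividing by |G| = 8 gives 0/8 = 0, matching the row-orthogonality relation <chi_5, chi_3> = [chi_5 = chi_3].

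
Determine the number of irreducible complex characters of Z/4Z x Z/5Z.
20

Working: The number of irreducible complex representations of a finite group equals its number of conjugacy classes. Z/4Z x Z/5Z is abelian of order 20, so every element is its own conjugacy class: 20 classes, so Z/4Z x Z/5Z (order 20) has exactly 20 irreducible complex representations.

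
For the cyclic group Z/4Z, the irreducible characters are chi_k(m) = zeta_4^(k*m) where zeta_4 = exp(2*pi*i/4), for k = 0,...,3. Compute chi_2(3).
chi_2(3) = zeta_4^6 = -1

Why: chi_2(3) = zeta_4^(2*3) = zeta_4^6. Since zeta_4^4 = 1, this equals zeta_4^2 = exp(2*pi*i*2/4) = -1.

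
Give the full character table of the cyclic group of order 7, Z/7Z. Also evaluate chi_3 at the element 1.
Character table of Z/7Z (irreps indexed chi_0,...,chi_6 with chi_k(m) = zeta_7^(k*m), zeta_7 = exp(2*pi*i/7)):
  irrep \ class  {0} (size 1)  {1} (size 1)    {2} (size 1)    {3} (size 1)    {4} (size 1)    {5} (size 1)    {6} (size 1)  
  chi_0          1             1               1               1               1               1               1             
  chi_1          1             exp(2*I*pi/7)   exp(4*I*pi/7)   exp(6*I*pi/7)   exp(-6*I*pi/7)  exp(-4*I*pi/7)  exp(-2*I*pi/7)
  chi_2          1             exp(4*I*pi/7)   exp(-6*I*pi/7)  exp(-2*I*pi/7)  exp(2*I*pi/7)   exp(6*I*pi/7)   exp(-4*I*pi/7)
  chi_3          1             exp(6*I*pi/7)   exp(-2*I*pi/7)  exp(4*I*pi/7)   exp(-4*I*pi/7)  exp(2*I*pi/7)   exp(-6*I*pi/7)
  chi_4          1             exp(-6*I*pi/7)  exp(2*I*pi/7)   exp(-4*I*pi/7)  exp(4*I*pi/7)   exp(-2*I*pi/7)  exp(6*I*pi/7) 
  chi_5          1             exp(-4*I*pi/7)  exp(6*I*pi/7)   exp(2*I*pi/7)   exp(-2*I*pi/7)  exp(-6*I*pi/7)  exp(4*I*pi/7) 
  chi_6          1             exp(-2*I*pi/7)  exp(-4*I*pi/7)  exp(-6*I*pi/7)  exp(6*I*pi/7)   exp(4*I*pi/7)   exp(2*I*pi/7) 

Spot check: chi_3(1) = zeta_7^(3*1) = zeta_7^3 = exp(6*I*pi/7).

Justification: Z/7Z is abelian, so all 7 irreducible complex representations are 1-dimensional. They are given by chi_k(m) = zeta_7^(k*m) for k = 0,...,6. Row orthogonality: sum_m chi_k(m) conj(chi_l(m)) = 7 * [k = l].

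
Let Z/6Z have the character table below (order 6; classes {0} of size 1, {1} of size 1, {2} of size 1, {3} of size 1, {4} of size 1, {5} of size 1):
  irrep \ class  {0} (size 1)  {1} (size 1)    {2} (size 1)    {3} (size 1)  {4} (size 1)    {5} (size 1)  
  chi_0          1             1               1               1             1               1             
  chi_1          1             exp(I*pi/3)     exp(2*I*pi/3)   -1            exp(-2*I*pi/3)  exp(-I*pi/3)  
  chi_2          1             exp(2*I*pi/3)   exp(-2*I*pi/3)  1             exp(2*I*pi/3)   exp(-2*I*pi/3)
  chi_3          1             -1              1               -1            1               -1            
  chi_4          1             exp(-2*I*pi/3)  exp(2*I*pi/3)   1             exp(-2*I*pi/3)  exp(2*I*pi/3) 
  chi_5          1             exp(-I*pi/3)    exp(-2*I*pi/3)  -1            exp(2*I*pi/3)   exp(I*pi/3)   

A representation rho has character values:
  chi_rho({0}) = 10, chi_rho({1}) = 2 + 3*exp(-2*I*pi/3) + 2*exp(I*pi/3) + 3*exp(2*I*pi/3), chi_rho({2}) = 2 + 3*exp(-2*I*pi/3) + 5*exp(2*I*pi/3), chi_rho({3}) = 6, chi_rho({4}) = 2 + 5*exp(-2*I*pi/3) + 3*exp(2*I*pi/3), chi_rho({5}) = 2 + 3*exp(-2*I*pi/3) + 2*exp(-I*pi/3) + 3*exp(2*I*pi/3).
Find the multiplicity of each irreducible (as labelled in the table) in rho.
Multiplicities: chi_0: 2, chi_1: 2, chi_2: 3, chi_3: 0, chi_4: 3, chi_5: 0.

Details: Use <chi_rho, chi> = (1/|G|) sum_C |C| * chi_rho(C) * conj(chi(C)) with |G| = 6 for each irreducible chi in the table:
  <chi_rho, chi_0> = (1/6)[1*(10)*conj(1) + 1*(2 + 3*exp(-2*I*pi/3) + 2*exp(I*pi/3) + 3*exp(2*I*pi/3))*conj(1) + 1*(2 + 3*exp(-2*I*pi/3) + 5*exp(2*I*pi/3))*conj(1) + 1*(6)*conj(1) + 1*(2 + 5*exp(-2*I*pi/3) + 3*exp(2*I*pi/3))*conj(1) + 1*(2 + 3*exp(-2*I*pi/3) + 2*exp(-I*pi/3) + 3*exp(2*I*pi/3))*conj(1)]
      = (1/6)[(10) + (2 + 3*exp(-2*I*pi/3) + 2*exp(I*pi/3) + 3*exp(2*I*pi/3)) + (2 + 3*exp(-2*I*pi/3) + 5*exp(2*I*pi/3)) + (6) + (2 + 5*exp(-2*I*pi/3) + 3*exp(2*I*pi/3)) + (2 + 3*exp(-2*I*pi/3) + 2*exp(-I*pi/3) + 3*exp(2*I*pi/3))] = 12/6 = 2
  <chi_rho, chi_1> = (1/6)[1*(10)*conj(1) + 1*(2 + 3*exp(-2*I*pi/3) + 2*exp(I*pi/3) + 3*exp(2*I*pi/3))*conj(exp(I*pi/3)) + 1*(2 + 3*exp(-2*I*pi/3) + 5*exp(2*I*pi/3))*conj(exp(2*I*pi/3)) + 1*(6)*conj(-1) + 1*(2 + 5*exp(-2*I*pi/3) + 3*exp(2*I*pi/3))*conj(exp(-2*I*pi/3)) + 1*(2 + 3*exp(-2*I*pi/3) + 2*exp(-I*pi/3) + 3*exp(2*I*pi/3))*conj(exp(-I*pi/3))]
      = (1/6)[(10) + (-1 + 2*exp(-I*pi/3) + 3*exp(I*pi/3)) + (5 + 2*exp(-2*I*pi/3) + 3*exp(2*I*pi/3)) + (-6) + (5 + 3*exp(-2*I*pi/3) + 2*exp(2*I*pi/3)) + (-1 + 3*exp(-I*pi/3) + 2*exp(I*pi/3))] = 12/6 = 2
  <chi_rho, chi_2> = (1/6)[1*(10)*conj(1) + 1*(2 + 3*exp(-2*I*pi/3) + 2*exp(I*pi/3) + 3*exp(2*I*pi/3))*conj(exp(2*I*pi/3)) + 1*(2 + 3*exp(-2*I*pi/3) + 5*exp(2*I*pi/3))*conj(exp(-2*I*pi/3)) + 1*(6)*conj(1) + 1*(2 + 5*exp(-2*I*pi/3) + 3*exp(2*I*pi/3))*conj(exp(2*I*pi/3)) + 1*(2 + 3*exp(-2*I*pi/3) + 2*exp(-I*pi/3) + 3*exp(2*I*pi/3))*conj(exp(-2*I*pi/3))]
      = (1/6)[(10) + (3 + 2*exp(-2*I*pi/3) + 2*exp(-I*pi/3) + 3*exp(2*I*pi/3)) + (3 + 5*exp(-2*I*pi/3) + 2*exp(2*I*pi/3)) + (6) + (3 + 2*exp(-2*I*pi/3) + 5*exp(2*I*pi/3)) + (3 + 3*exp(-2*I*pi/3) + 2*exp(2*I*pi/3) + 2*exp(I*pi/3))] = 18/6 = 3
  <chi_rho, chi_3> = (1/6)[1*(10)*conj(1) + 1*(2 + 3*exp(-2*I*pi/3) + 2*exp(I*pi/3) + 3*exp(2*I*pi/3))*conj(-1) + 1*(2 + 3*exp(-2*I*pi/3) + 5*exp(2*I*pi/3))*conj(1) + 1*(6)*conj(-1) + 1*(2 + 5*exp(-2*I*pi/3) + 3*exp(2*I*pi/3))*conj(1) + 1*(2 + 3*exp(-2*I*pi/3) + 2*exp(-I*pi/3) + 3*exp(2*I*pi/3))*conj(-1)]
      = (1/6)[(10) + (-2 - 3*exp(2*I*pi/3) - 2*exp(I*pi/3) - 3*exp(-2*I*pi/3)) + (2 + 3*exp(-2*I*pi/3) + 5*exp(2*I*pi/3)) + (-6) + (2 + 5*exp(-2*I*pi/3) + 3*exp(2*I*pi/3)) + (-2 - 3*exp(2*I*pi/3) - 2*exp(-I*pi/3) - 3*exp(-2*I*pi/3))] = 0/6 = 0
  <chi_rho, chi_4> = (1/6)[1*(10)*conj(1) + 1*(2 + 3*exp(-2*I*pi/3) + 2*exp(I*pi/3) + 3*exp(2*I*pi/3))*conj(exp(-2*I*pi/3)) + 1*(2 + 3*exp(-2*I*pi/3) + 5*exp(2*I*pi/3))*conj(exp(2*I*pi/3)) + 1*(6)*conj(1) + 1*(2 + 5*exp(-2*I*pi/3) + 3*exp(2*I*pi/3))*conj(exp(-2*I*pi/3)) + 1*(2 + 3*exp(-2*I*pi/3) + 2*exp(-I*pi/3) + 3*exp(2*I*pi/3))*conj(exp(2*I*pi/3))]
      = (1/6)[(10) + (1 + 3*exp(-2*I*pi/3) + 2*exp(2*I*pi/3)) + (5 + 2*exp(-2*I*pi/3) + 3*exp(2*I*pi/3)) + (6) + (5 + 3*exp(-2*I*pi/3) + 2*exp(2*I*pi/3)) + (1 + 2*exp(-2*I*pi/3) + 3*exp(2*I*pi/3))] = 18/6 = 3
  <chi_rho, chi_5> = (1/6)[1*(10)*conj(1) + 1*(2 + 3*exp(-2*I*pi/3) + 2*exp(I*pi/3) + 3*exp(2*I*pi/3))*conj(exp(-I*pi/3)) + 1*(2 + 3*exp(-2*I*pi/3) + 5*exp(2*I*pi/3))*conj(exp(-2*I*pi/3)) + 1*(6)*conj(-1) + 1*(2 + 5*exp(-2*I*pi/3) + 3*exp(2*I*pi/3))*conj(exp(2*I*pi/3)) + 1*(2 + 3*exp(-2*I*pi/3) + 2*exp(-I*pi/3) + 3*exp(2*I*pi/3))*conj(exp(I*pi/3))]
      = (1/6)[(10) + (-3 + 3*exp(-I*pi/3) + 2*exp(2*I*pi/3) + 2*exp(I*pi/3)) + (3 + 5*exp(-2*I*pi/3) + 2*exp(2*I*pi/3)) + (-6) + (3 + 2*exp(-2*I*pi/3) + 5*exp(2*I*pi/3)) + (-3 + 2*exp(-2*I*pi/3) + 2*exp(-I*pi/3) + 3*exp(I*pi/3))] = 0/6 = 0
(Exp terms are combined using exp(i*s)*conj(exp(i*t)) = exp(i*(s-t)), and sums of them are collapsed using the identity that for every m > 1 the m distinct m-th roots of unity sum to 0, e.g. 1 + exp(2*I*pi/3) + exp(-2*I*pi/3) = 0.)
Dimension check: dim(rho) = sum (mult * dim) = 2*1 + 2*1 + 3*1 + 0*1 + 3*1 + 0*1 = 10 = chi_rho(e) = 10.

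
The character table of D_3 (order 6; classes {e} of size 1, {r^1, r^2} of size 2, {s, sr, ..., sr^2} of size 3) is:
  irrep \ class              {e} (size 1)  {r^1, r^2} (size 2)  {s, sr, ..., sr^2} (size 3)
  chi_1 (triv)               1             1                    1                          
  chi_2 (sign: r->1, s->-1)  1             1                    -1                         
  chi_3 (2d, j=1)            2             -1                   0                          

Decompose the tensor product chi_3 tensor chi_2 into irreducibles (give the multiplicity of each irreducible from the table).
chi_3 tensor chi_2 = chi_3 (all other irreducibles have multiplicity 0).

Proof sketch: The character of a tensor product is the pointwise product (chi_3 * chi_2)(C) = chi_3(C) * chi_2(C):
  {e}: (2)*(1), {r^1, r^2}: (-1)*(1), {s, sr, ..., sr^2}: (0)*(-1)
so (chi_3 * chi_2) takes values
  {e} -> 2, {r^1, r^2} -> -1, {s, sr, ..., sr^2} -> 0.
Now take the inner product of this character with each irreducible chi from the table, <chi_3*chi_2, chi> = (1/6) sum_C |C| (chi_3*chi_2)(C) conj(chi(C)):
  <chi_3*chi_2, chi_1> = (1/6)[1*(2)*conj(1) + 2*(-1)*conj(1) + 3*(0)*conj(1)]
      = (1/6)[(2) + (-2) + (0)] = 0/6 = 0
  <chi_3*chi_2, chi_2> = (1/6)[1*(2)*conj(1) + 2*(-1)*conj(1) + 3*(0)*conj(-1)]
      = (1/6)[(2) + (-2) + (0)] = 0/6 = 0
  <chi_3*chi_2, chi_3> = (1/6)[1*(2)*conj(2) + 2*(-1)*conj(-1) + 3*(0)*conj(0)]
      = (1/6)[(4) + (2) + (0)] = 6/6 = 1
Hence the multiplicities are chi_3: 1. Dimension check: dim(chi_3)*dim(chi_2) = 2*1 = 2 and sum (mult * dim) = 1*2 = 2.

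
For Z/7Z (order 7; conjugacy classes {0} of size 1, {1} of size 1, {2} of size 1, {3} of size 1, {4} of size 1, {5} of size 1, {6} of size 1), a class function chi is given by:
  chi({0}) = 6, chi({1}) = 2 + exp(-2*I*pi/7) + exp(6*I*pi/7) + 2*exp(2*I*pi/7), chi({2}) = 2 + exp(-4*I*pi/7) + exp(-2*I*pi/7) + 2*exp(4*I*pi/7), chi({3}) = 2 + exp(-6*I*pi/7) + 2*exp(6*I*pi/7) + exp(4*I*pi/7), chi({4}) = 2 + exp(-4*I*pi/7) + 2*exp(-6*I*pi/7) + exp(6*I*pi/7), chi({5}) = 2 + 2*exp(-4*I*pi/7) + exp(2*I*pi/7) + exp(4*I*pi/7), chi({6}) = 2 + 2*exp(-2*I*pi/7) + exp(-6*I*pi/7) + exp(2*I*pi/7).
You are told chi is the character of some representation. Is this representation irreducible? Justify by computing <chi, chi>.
Not irreducible (reducible): <chi, chi> = 10 > 1.

Derivation: <chi, chi> = (1/|G|) sum_C |C| * |chi(C)|^2 = (1/7)[1*|6|^2 + 1*|2 + exp(-2*I*pi/7) + exp(6*I*pi/7) + 2*exp(2*I*pi/7)|^2 + 1*|2 + exp(-4*I*pi/7) + exp(-2*I*pi/7) + 2*exp(4*I*pi/7)|^2 + 1*|2 + exp(-6*I*pi/7) + 2*exp(6*I*pi/7) + exp(4*I*pi/7)|^2 + 1*|2 + exp(-4*I*pi/7) + 2*exp(-6*I*pi/7) + exp(6*I*pi/7)|^2 + 1*|2 + 2*exp(-4*I*pi/7) + exp(2*I*pi/7) + exp(4*I*pi/7)|^2 + 1*|2 + 2*exp(-2*I*pi/7) + exp(-6*I*pi/7) + exp(2*I*pi/7)|^2]
  = (1/7)[(36) + (10 + 6*exp(-2*I*pi/7) + 4*exp(-4*I*pi/7) + 3*exp(-6*I*pi/7) + 3*exp(6*I*pi/7) + 4*exp(4*I*pi/7) + 6*exp(2*I*pi/7)) + (10 + 6*exp(-4*I*pi/7) + 3*exp(-2*I*pi/7) + 4*exp(-6*I*pi/7) + 4*exp(6*I*pi/7) + 3*exp(2*I*pi/7) + 6*exp(4*I*pi/7)) + (10 + 4*exp(-2*I*pi/7) + 3*exp(-4*I*pi/7) + 6*exp(-6*I*pi/7) + 6*exp(6*I*pi/7) + 3*exp(4*I*pi/7) + 4*exp(2*I*pi/7)) + (10 + 4*exp(-2*I*pi/7) + 3*exp(-4*I*pi/7) + 6*exp(-6*I*pi/7) + 6*exp(6*I*pi/7) + 3*exp(4*I*pi/7) + 4*exp(2*I*pi/7)) + (10 + 6*exp(-4*I*pi/7) + 3*exp(-2*I*pi/7) + 4*exp(-6*I*pi/7) + 4*exp(6*I*pi/7) + 3*exp(2*I*pi/7) + 6*exp(4*I*pi/7)) + (10 + 6*exp(-2*I*pi/7) + 4*exp(-4*I*pi/7) + 3*exp(-6*I*pi/7) + 3*exp(6*I*pi/7) + 4*exp(4*I*pi/7) + 6*exp(2*I*pi/7))] = 70/7 = 10.
(Exp terms are combined using exp(i*s)*conj(exp(i*t)) = exp(i*(s-t)), and sums of them are collapsed using the identity that for every m > 1 the m distinct m-th roots of unity sum to 0, e.g. 1 + exp(2*I*pi/3) + exp(-2*I*pi/3) = 0.)
A character is irreducible iff <chi, chi> = 1, so this representation is reducible.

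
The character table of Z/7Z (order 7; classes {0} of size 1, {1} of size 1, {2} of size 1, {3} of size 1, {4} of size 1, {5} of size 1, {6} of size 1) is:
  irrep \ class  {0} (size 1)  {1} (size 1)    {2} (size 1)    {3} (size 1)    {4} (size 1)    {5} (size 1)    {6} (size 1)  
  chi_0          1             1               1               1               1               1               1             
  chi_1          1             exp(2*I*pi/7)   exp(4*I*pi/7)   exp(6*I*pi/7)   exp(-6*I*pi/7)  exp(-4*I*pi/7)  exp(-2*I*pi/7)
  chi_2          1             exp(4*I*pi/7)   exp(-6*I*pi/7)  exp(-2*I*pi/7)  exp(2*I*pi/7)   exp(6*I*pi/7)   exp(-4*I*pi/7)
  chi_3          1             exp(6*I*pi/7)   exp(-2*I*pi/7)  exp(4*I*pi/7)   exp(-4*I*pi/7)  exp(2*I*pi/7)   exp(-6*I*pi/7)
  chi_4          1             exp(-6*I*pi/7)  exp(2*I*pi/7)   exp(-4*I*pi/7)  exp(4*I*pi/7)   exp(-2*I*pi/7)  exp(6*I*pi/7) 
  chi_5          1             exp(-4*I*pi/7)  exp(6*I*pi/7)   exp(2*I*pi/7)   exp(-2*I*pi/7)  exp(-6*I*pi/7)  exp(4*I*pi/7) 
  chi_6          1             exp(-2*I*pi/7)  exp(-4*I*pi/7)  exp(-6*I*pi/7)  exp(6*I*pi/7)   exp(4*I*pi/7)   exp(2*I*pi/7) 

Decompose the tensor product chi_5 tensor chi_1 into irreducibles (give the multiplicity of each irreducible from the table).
chi_5 tensor chi_1 = chi_6 (all other irreducibles have multiplicity 0).

Explanation: The character of a tensor product is the pointwise product (chi_5 * chi_1)(C) = chi_5(C) * chi_1(C):
  {0}: (1)*(1), {1}: (exp(-4*I*pi/7))*(exp(2*I*pi/7)), {2}: (exp(6*I*pi/7))*(exp(4*I*pi/7)), {3}: (exp(2*I*pi/7))*(exp(6*I*pi/7)), {4}: (exp(-2*I*pi/7))*(exp(-6*I*pi/7)), {5}: (exp(-6*I*pi/7))*(exp(-4*I*pi/7)), {6}: (exp(4*I*pi/7))*(exp(-2*I*pi/7))
so (chi_5 * chi_1) takes values
  {0} -> 1, {1} -> exp(-2*I*pi/7), {2} -> exp(-4*I*pi/7), {3} -> exp(-6*I*pi/7), {4} -> exp(6*I*pi/7), {5} -> exp(4*I*pi/7), {6} -> exp(2*I*pi/7).
Now take the inner product of this character with each irreducible chi from the table, <chi_5*chi_1, chi> = (1/7) sum_C |C| (chi_5*chi_1)(C) conj(chi(C)):
  <chi_5*chi_1, chi_0> = (1/7)[1*(1)*conj(1) + 1*(exp(-2*I*pi/7))*conj(1) + 1*(exp(-4*I*pi/7))*conj(1) + 1*(exp(-6*I*pi/7))*conj(1) + 1*(exp(6*I*pi/7))*conj(1) + 1*(exp(4*I*pi/7))*conj(1) + 1*(exp(2*I*pi/7))*conj(1)]
      = (1/7)[(1) + (exp(-2*I*pi/7)) + (exp(-4*I*pi/7)) + (exp(-6*I*pi/7)) + (exp(6*I*pi/7)) + (exp(4*I*pi/7)) + (exp(2*I*pi/7))] = 0/7 = 0
  <chi_5*chi_1, chi_1> = (1/7)[1*(1)*conj(1) + 1*(exp(-2*I*pi/7))*conj(exp(2*I*pi/7)) + 1*(exp(-4*I*pi/7))*conj(exp(4*I*pi/7)) + 1*(exp(-6*I*pi/7))*conj(exp(6*I*pi/7)) + 1*(exp(6*I*pi/7))*conj(exp(-6*I*pi/7)) + 1*(exp(4*I*pi/7))*conj(exp(-4*I*pi/7)) + 1*(exp(2*I*pi/7))*conj(exp(-2*I*pi/7))]
      = (1/7)[(1) + (exp(-4*I*pi/7)) + (exp(6*I*pi/7)) + (exp(2*I*pi/7)) + (exp(-2*I*pi/7)) + (exp(-6*I*pi/7)) + (exp(4*I*pi/7))] = 0/7 = 0
  <chi_5*chi_1, chi_2> = (1/7)[1*(1)*conj(1) + 1*(exp(-2*I*pi/7))*conj(exp(4*I*pi/7)) + 1*(exp(-4*I*pi/7))*conj(exp(-6*I*pi/7)) + 1*(exp(-6*I*pi/7))*conj(exp(-2*I*pi/7)) + 1*(exp(6*I*pi/7))*conj(exp(2*I*pi/7)) + 1*(exp(4*I*pi/7))*conj(exp(6*I*pi/7)) + 1*(exp(2*I*pi/7))*conj(exp(-4*I*pi/7))]
      = (1/7)[(1) + (exp(-6*I*pi/7)) + (exp(2*I*pi/7)) + (exp(-4*I*pi/7)) + (exp(4*I*pi/7)) + (exp(-2*I*pi/7)) + (exp(6*I*pi/7))] = 0/7 = 0
  <chi_5*chi_1, chi_3> = (1/7)[1*(1)*conj(1) + 1*(exp(-2*I*pi/7))*conj(exp(6*I*pi/7)) + 1*(exp(-4*I*pi/7))*conj(exp(-2*I*pi/7)) + 1*(exp(-6*I*pi/7))*conj(exp(4*I*pi/7)) + 1*(exp(6*I*pi/7))*conj(exp(-4*I*pi/7)) + 1*(exp(4*I*pi/7))*conj(exp(2*I*pi/7)) + 1*(exp(2*I*pi/7))*conj(exp(-6*I*pi/7))]
      = (1/7)[(1) + (exp(6*I*pi/7)) + (exp(-2*I*pi/7)) + (exp(4*I*pi/7)) + (exp(-4*I*pi/7)) + (exp(2*I*pi/7)) + (exp(-6*I*pi/7))] = 0/7 = 0
  <chi_5*chi_1, chi_4> = (1/7)[1*(1)*conj(1) + 1*(exp(-2*I*pi/7))*conj(exp(-6*I*pi/7)) + 1*(exp(-4*I*pi/7))*conj(exp(2*I*pi/7)) + 1*(exp(-6*I*pi/7))*conj(exp(-4*I*pi/7)) + 1*(exp(6*I*pi/7))*conj(exp(4*I*pi/7)) + 1*(exp(4*I*pi/7))*conj(exp(-2*I*pi/7)) + 1*(exp(2*I*pi/7))*conj(exp(6*I*pi/7))]
      = (1/7)[(1) + (exp(4*I*pi/7)) + (exp(-6*I*pi/7)) + (exp(-2*I*pi/7)) + (exp(2*I*pi/7)) + (exp(6*I*pi/7)) + (exp(-4*I*pi/7))] = 0/7 = 0
  <chi_5*chi_1, chi_5> = (1/7)[1*(1)*conj(1) + 1*(exp(-2*I*pi/7))*conj(exp(-4*I*pi/7)) + 1*(exp(-4*I*pi/7))*conj(exp(6*I*pi/7)) + 1*(exp(-6*I*pi/7))*conj(exp(2*I*pi/7)) + 1*(exp(6*I*pi/7))*conj(exp(-2*I*pi/7)) + 1*(exp(4*I*pi/7))*conj(exp(-6*I*pi/7)) + 1*(exp(2*I*pi/7))*conj(exp(4*I*pi/7))]
      = (1/7)[(1) + (exp(2*I*pi/7)) + (exp(4*I*pi/7)) + (exp(6*I*pi/7)) + (exp(-6*I*pi/7)) + (exp(-4*I*pi/7)) + (exp(-2*I*pi/7))] = 0/7 = 0
  <chi_5*chi_1, chi_6> = (1/7)[1*(1)*conj(1) + 1*(exp(-2*I*pi/7))*conj(exp(-2*I*pi/7)) + 1*(exp(-4*I*pi/7))*conj(exp(-4*I*pi/7)) + 1*(exp(-6*I*pi/7))*conj(exp(-6*I*pi/7)) + 1*(exp(6*I*pi/7))*conj(exp(6*I*pi/7)) + 1*(exp(4*I*pi/7))*conj(exp(4*I*pi/7)) + 1*(exp(2*I*pi/7))*conj(exp(2*I*pi/7))]
      = (1/7)[(1) + (1) + (1) + (1) + (1) + (1) + (1)] = 7/7 = 1
(Exp terms are combined using exp(i*s)*conj(exp(i*t)) = exp(i*(s-t)), and sums of them are collapsed using the identity that for every m > 1 the m distinct m-th roots of unity sum to 0, e.g. 1 + exp(2*I*pi/3) + exp(-2*I*pi/3) = 0.)
Hence the multiplicities are chi_6: 1. Dimension check: dim(chi_5)*dim(chi_1) = 1*1 = 1 and sum (mult * dim) = 1*1 = 1.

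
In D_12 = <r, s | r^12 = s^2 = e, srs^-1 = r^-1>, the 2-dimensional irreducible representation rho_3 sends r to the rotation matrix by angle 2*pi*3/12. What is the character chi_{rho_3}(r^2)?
chi_{rho_3}(r^2) = 2*cos(2*pi*3*2/12) = -2

Solution. rho_3(r^2) is rotation by angle 2*pi*3*2/12, whose trace is 2*cos(2*pi*3*2/12) = -2.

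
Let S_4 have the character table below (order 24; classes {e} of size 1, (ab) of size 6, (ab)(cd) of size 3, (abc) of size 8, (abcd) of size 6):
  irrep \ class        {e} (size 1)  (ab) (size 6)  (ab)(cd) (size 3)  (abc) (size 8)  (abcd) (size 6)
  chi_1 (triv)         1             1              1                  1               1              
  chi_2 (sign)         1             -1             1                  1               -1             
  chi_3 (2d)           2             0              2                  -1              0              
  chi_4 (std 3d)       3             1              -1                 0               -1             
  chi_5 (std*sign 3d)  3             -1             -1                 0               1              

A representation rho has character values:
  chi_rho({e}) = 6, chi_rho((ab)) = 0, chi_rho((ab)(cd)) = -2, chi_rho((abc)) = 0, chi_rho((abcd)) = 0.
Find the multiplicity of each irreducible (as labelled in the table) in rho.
Multiplicities: chi_1: 0, chi_2: 0, chi_3: 0, chi_4: 1, chi_5: 1.

Details: Use <chi_rho, chi> = (1/|G|) sum_C |C| * chi_rho(C) * conj(chi(C)) with |G| = 24 for each irreducible chi in the table:
  <chi_rho, chi_1> = (1/24)[1*(6)*conj(1) + 6*(0)*conj(1) + 3*(-2)*conj(1) + 8*(0)*conj(1) + 6*(0)*conj(1)]
      = (1/24)[(6) + (0) + (-6) + (0) + (0)] = 0/24 = 0
  <chi_rho, chi_2> = (1/24)[1*(6)*conj(1) + 6*(0)*conj(-1) + 3*(-2)*conj(1) + 8*(0)*conj(1) + 6*(0)*conj(-1)]
      = (1/24)[(6) + (0) + (-6) + (0) + (0)] = 0/24 = 0
  <chi_rho, chi_3> = (1/24)[1*(6)*conj(2) + 6*(0)*conj(0) + 3*(-2)*conj(2) + 8*(0)*conj(-1) + 6*(0)*conj(0)]
      = (1/24)[(12) + (0) + (-12) + (0) + (0)] = 0/24 = 0
  <chi_rho, chi_4> = (1/24)[1*(6)*conj(3) + 6*(0)*conj(1) + 3*(-2)*conj(-1) + 8*(0)*conj(0) + 6*(0)*conj(-1)]
      = (1/24)[(18) + (0) + (6) + (0) + (0)] = 24/24 = 1
  <chi_rho, chi_5> = (1/24)[1*(6)*conj(3) + 6*(0)*conj(-1) + 3*(-2)*conj(-1) + 8*(0)*conj(0) + 6*(0)*conj(1)]
      = (1/24)[(18) + (0) + (6) + (0) + (0)] = 24/24 = 1
Dimension check: dim(rho) = sum (mult * dim) = 0*1 + 0*1 + 0*2 + 1*3 + 1*3 = 6 = chi_rho(e) = 6.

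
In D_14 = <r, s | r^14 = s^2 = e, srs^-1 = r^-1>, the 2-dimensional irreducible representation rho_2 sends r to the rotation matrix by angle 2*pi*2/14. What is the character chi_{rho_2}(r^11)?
chi_{rho_2}(r^11) = 2*cos(2*pi*2*11/14) = -2*cos(pi/7)

Argument: rho_2(r^11) is rotation by angle 2*pi*2*11/14, whose trace is 2*cos(2*pi*2*11/14) = -2*cos(pi/7).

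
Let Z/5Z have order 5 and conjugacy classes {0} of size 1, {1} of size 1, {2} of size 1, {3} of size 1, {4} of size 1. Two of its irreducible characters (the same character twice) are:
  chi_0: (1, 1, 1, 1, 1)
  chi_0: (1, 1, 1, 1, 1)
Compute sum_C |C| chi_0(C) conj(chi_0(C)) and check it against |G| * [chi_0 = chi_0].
Sum = 5 = |G| = 5; so <chi_0, chi_0> = 1 (norm-1 confirms irreducibility).

Justification: Compute term by term over conjugacy classes (|C| * chi_0(C) * conj(chi_0(C))):
  1*(1)*conj(1) + 1*(1)*conj(1) + 1*(1)*conj(1) + 1*(1)*conj(1) + 1*(1)*conj(1)
  = (1) + (1) + (1) + (1) + (1)
  = 5.
(Exp terms are combined using exp(i*s)*conj(exp(i*t)) = exp(i*(s-t)), and sums of them are collapsed using the identity that for every m > 1 the m distinct m-th roots of unity sum to 0, e.g. 1 + exp(2*I*pi/3) + exp(-2*I*pi/3) = 0.)
Dividing by |G| = 5 gives 5/5 = 1, matching the row-orthogonality relation <chi_0, chi_0> = [chi_0 = chi_0].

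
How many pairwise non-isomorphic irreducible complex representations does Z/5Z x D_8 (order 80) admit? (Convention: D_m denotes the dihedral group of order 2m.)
35

Working: The number of irreducible complex representations of a finite group equals its number of conjugacy classes. For a direct product, #classes(G x H) = #classes(G) * #classes(H). Z/5Z has 5 classes (abelian), D_8 has 7 classes, so 5 * 7 = 35, so Z/5Z x D_8 (order 80) has exactly 35 irreducible complex representations.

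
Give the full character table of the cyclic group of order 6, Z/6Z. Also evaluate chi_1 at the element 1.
Character table of Z/6Z (irreps indexed chi_0,...,chi_5 with chi_k(m) = zeta_6^(k*m), zeta_6 = exp(2*pi*i/6)):
  irrep \ class  {0} (size 1)  {1} (size 1)    {2} (size 1)    {3} (size 1)  {4} (size 1)    {5} (size 1)  
  chi_0          1             1               1               1             1               1             
  chi_1          1             exp(I*pi/3)     exp(2*I*pi/3)   -1            exp(-2*I*pi/3)  exp(-I*pi/3)  
  chi_2          1             exp(2*I*pi/3)   exp(-2*I*pi/3)  1             exp(2*I*pi/3)   exp(-2*I*pi/3)
  chi_3          1             -1              1               -1            1               -1            
  chi_4          1             exp(-2*I*pi/3)  exp(2*I*pi/3)   1             exp(-2*I*pi/3)  exp(2*I*pi/3) 
  chi_5          1             exp(-I*pi/3)    exp(-2*I*pi/3)  -1            exp(2*I*pi/3)   exp(I*pi/3)   

Spot check: chi_1(1) = zeta_6^(1*1) = zeta_6^1 = exp(I*pi/3).

Z/6Z is abelian, so all 6 irreducible complex representations are 1-dimensional. They are given by chi_k(m) = zeta_6^(k*m) for k = 0,...,5. Row orthogonality: sum_m chi_k(m) conj(chi_l(m)) = 6 * [k = l].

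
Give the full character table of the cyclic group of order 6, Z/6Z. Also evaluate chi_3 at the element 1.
Character table of Z/6Z (irreps indexed chi_0,...,chi_5 with chi_k(m) = zeta_6^(k*m), zeta_6 = exp(2*pi*i/6)):
  irrep \ class  {0} (size 1)  {1} (size 1)    {2} (size 1)    {3} (size 1)  {4} (size 1)    {5} (size 1)  
  chi_0          1             1               1               1             1               1             
  chi_1          1             exp(I*pi/3)     exp(2*I*pi/3)   -1            exp(-2*I*pi/3)  exp(-I*pi/3)  
  chi_2          1             exp(2*I*pi/3)   exp(-2*I*pi/3)  1             exp(2*I*pi/3)   exp(-2*I*pi/3)
  chi_3          1             -1              1               -1            1               -1            
  chi_4          1             exp(-2*I*pi/3)  exp(2*I*pi/3)   1             exp(-2*I*pi/3)  exp(2*I*pi/3) 
  chi_5          1             exp(-I*pi/3)    exp(-2*I*pi/3)  -1            exp(2*I*pi/3)   exp(I*pi/3)   

Spot check: chi_3(1) = zeta_6^(3*1) = zeta_6^3 = -1.

Explanation: Z/6Z is abelian, so all 6 irreducible complex representations are 1-dimensional. They are given by chi_k(m) = zeta_6^(k*m) for k = 0,...,5. Row orthogonality: sum_m chi_k(m) conj(chi_l(m)) = 6 * [k = l].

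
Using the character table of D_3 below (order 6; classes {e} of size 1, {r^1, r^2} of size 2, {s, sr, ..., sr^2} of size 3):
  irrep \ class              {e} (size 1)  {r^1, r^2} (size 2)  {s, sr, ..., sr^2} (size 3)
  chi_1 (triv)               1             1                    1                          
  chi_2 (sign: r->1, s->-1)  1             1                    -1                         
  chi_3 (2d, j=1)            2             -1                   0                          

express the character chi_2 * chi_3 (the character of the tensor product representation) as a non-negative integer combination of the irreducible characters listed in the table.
chi_2 tensor chi_3 = chi_3 (all other irreducibles have multiplicity 0).

Why: The character of a tensor product is the pointwise product (chi_2 * chi_3)(C) = chi_2(C) * chi_3(C):
  {e}: (1)*(2), {r^1, r^2}: (1)*(-1), {s, sr, ..., sr^2}: (-1)*(0)
so (chi_2 * chi_3) takes values
  {e} -> 2, {r^1, r^2} -> -1, {s, sr, ..., sr^2} -> 0.
Now take the inner product of this character with each irreducible chi from the table, <chi_2*chi_3, chi> = (1/6) sum_C |C| (chi_2*chi_3)(C) conj(chi(C)):
  <chi_2*chi_3, chi_1> = (1/6)[1*(2)*conj(1) + 2*(-1)*conj(1) + 3*(0)*conj(1)]
      = (1/6)[(2) + (-2) + (0)] = 0/6 = 0
  <chi_2*chi_3, chi_2> = (1/6)[1*(2)*conj(1) + 2*(-1)*conj(1) + 3*(0)*conj(-1)]
      = (1/6)[(2) + (-2) + (0)] = 0/6 = 0
  <chi_2*chi_3, chi_3> = (1/6)[1*(2)*conj(2) + 2*(-1)*conj(-1) + 3*(0)*conj(0)]
      = (1/6)[(4) + (2) + (0)] = 6/6 = 1
Hence the multiplicities are chi_3: 1. Dimension check: dim(chi_2)*dim(chi_3) = 1*2 = 2 and sum (mult * dim) = 1*2 = 2.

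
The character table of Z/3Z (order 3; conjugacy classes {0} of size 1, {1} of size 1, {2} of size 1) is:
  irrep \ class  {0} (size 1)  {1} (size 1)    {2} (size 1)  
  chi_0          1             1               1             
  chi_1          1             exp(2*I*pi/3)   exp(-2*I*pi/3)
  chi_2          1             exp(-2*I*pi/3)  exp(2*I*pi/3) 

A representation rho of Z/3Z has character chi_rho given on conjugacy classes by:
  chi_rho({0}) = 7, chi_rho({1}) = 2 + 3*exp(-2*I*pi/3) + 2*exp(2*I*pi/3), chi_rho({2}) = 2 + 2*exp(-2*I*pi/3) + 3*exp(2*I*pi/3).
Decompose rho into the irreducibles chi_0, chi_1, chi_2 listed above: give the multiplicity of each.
Multiplicities: chi_0: 2, chi_1: 2, chi_2: 3.

Reasoning: Use <chi_rho, chi> = (1/|G|) sum_C |C| * chi_rho(C) * conj(chi(C)) with |G| = 3 for each irreducible chi in the table:
  <chi_rho, chi_0> = (1/3)[1*(7)*conj(1) + 1*(2 + 3*exp(-2*I*pi/3) + 2*exp(2*I*pi/3))*conj(1) + 1*(2 + 2*exp(-2*I*pi/3) + 3*exp(2*I*pi/3))*conj(1)]
      = (1/3)[(7) + (2 + 3*exp(-2*I*pi/3) + 2*exp(2*I*pi/3)) + (2 + 2*exp(-2*I*pi/3) + 3*exp(2*I*pi/3))] = 6/3 = 2
  <chi_rho, chi_1> = (1/3)[1*(7)*conj(1) + 1*(2 + 3*exp(-2*I*pi/3) + 2*exp(2*I*pi/3))*conj(exp(2*I*pi/3)) + 1*(2 + 2*exp(-2*I*pi/3) + 3*exp(2*I*pi/3))*conj(exp(-2*I*pi/3))]
      = (1/3)[(7) + (2 + 2*exp(-2*I*pi/3) + 3*exp(2*I*pi/3)) + (2 + 3*exp(-2*I*pi/3) + 2*exp(2*I*pi/3))] = 6/3 = 2
  <chi_rho, chi_2> = (1/3)[1*(7)*conj(1) + 1*(2 + 3*exp(-2*I*pi/3) + 2*exp(2*I*pi/3))*conj(exp(-2*I*pi/3)) + 1*(2 + 2*exp(-2*I*pi/3) + 3*exp(2*I*pi/3))*conj(exp(2*I*pi/3))]
      = (1/3)[(7) + (1) + (1)] = 9/3 = 3
(Exp terms are combined using exp(i*s)*conj(exp(i*t)) = exp(i*(s-t)), and sums of them are collapsed using the identity that for every m > 1 the m distinct m-th roots of unity sum to 0, e.g. 1 + exp(2*I*pi/3) + exp(-2*I*pi/3) = 0.)
Dimension check: dim(rho) = sum (mult * dim) = 2*1 + 2*1 + 3*1 = 7 = chi_rho(e) = 7.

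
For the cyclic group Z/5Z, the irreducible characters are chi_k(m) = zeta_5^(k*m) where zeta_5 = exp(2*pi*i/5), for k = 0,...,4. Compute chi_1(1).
chi_1(1) = zeta_5^1 = exp(2*I*pi/5)

Why: chi_1(1) = zeta_5^(1*1) = zeta_5^1. Since zeta_5^5 = 1, this equals zeta_5^1 = exp(2*pi*i*1/5) = exp(2*I*pi/5).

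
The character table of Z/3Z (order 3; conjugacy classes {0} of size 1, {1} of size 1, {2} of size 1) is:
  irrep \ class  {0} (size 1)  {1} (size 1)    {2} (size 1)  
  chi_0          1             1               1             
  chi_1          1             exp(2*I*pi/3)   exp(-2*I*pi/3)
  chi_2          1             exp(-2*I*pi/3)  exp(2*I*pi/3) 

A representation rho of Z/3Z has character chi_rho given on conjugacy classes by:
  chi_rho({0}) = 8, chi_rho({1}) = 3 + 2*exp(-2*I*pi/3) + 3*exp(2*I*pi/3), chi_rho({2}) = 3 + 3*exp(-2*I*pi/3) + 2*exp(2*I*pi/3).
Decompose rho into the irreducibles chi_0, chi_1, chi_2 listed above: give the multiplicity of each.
Multiplicities: chi_0: 3, chi_1: 3, chi_2: 2.

Reasoning: Use <chi_rho, chi> = (1/|G|) sum_C |C| * chi_rho(C) * conj(chi(C)) with |G| = 3 for each irreducible chi in the table:
  <chi_rho, chi_0> = (1/3)[1*(8)*conj(1) + 1*(3 + 2*exp(-2*I*pi/3) + 3*exp(2*I*pi/3))*conj(1) + 1*(3 + 3*exp(-2*I*pi/3) + 2*exp(2*I*pi/3))*conj(1)]
      = (1/3)[(8) + (3 + 2*exp(-2*I*pi/3) + 3*exp(2*I*pi/3)) + (3 + 3*exp(-2*I*pi/3) + 2*exp(2*I*pi/3))] = 9/3 = 3
  <chi_rho, chi_1> = (1/3)[1*(8)*conj(1) + 1*(3 + 2*exp(-2*I*pi/3) + 3*exp(2*I*pi/3))*conj(exp(2*I*pi/3)) + 1*(3 + 3*exp(-2*I*pi/3) + 2*exp(2*I*pi/3))*conj(exp(-2*I*pi/3))]
      = (1/3)[(8) + (3 + 3*exp(-2*I*pi/3) + 2*exp(2*I*pi/3)) + (3 + 2*exp(-2*I*pi/3) + 3*exp(2*I*pi/3))] = 9/3 = 3
  <chi_rho, chi_2> = (1/3)[1*(8)*conj(1) + 1*(3 + 2*exp(-2*I*pi/3) + 3*exp(2*I*pi/3))*conj(exp(-2*I*pi/3)) + 1*(3 + 3*exp(-2*I*pi/3) + 2*exp(2*I*pi/3))*conj(exp(2*I*pi/3))]
      = (1/3)[(8) + (-1) + (-1)] = 6/3 = 2
(Exp terms are combined using exp(i*s)*conj(exp(i*t)) = exp(i*(s-t)), and sums of them are collapsed using the identity that for every m > 1 the m distinct m-th roots of unity sum to 0, e.g. 1 + exp(2*I*pi/3) + exp(-2*I*pi/3) = 0.)
Dimension check: dim(rho) = sum (mult * dim) = 3*1 + 3*1 + 2*1 = 8 = chi_rho(e) = 8.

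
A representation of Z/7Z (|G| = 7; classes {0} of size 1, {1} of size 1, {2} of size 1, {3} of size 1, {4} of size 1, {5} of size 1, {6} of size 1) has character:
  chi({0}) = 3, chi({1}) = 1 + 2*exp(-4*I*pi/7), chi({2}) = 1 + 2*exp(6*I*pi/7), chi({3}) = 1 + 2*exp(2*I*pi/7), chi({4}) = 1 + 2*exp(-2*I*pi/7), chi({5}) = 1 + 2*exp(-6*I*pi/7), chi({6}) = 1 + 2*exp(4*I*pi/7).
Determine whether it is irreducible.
Not irreducible (reducible): <chi, chi> = 5 > 1.

Explanation: <chi, chi> = (1/|G|) sum_C |C| * |chi(C)|^2 = (1/7)[1*|3|^2 + 1*|1 + 2*exp(-4*I*pi/7)|^2 + 1*|1 + 2*exp(6*I*pi/7)|^2 + 1*|1 + 2*exp(2*I*pi/7)|^2 + 1*|1 + 2*exp(-2*I*pi/7)|^2 + 1*|1 + 2*exp(-6*I*pi/7)|^2 + 1*|1 + 2*exp(4*I*pi/7)|^2]
  = (1/7)[(9) + (5 + 2*exp(-4*I*pi/7) + 2*exp(4*I*pi/7)) + (5 + 2*exp(-6*I*pi/7) + 2*exp(6*I*pi/7)) + (5 + 2*exp(-2*I*pi/7) + 2*exp(2*I*pi/7)) + (5 + 2*exp(-2*I*pi/7) + 2*exp(2*I*pi/7)) + (5 + 2*exp(-6*I*pi/7) + 2*exp(6*I*pi/7)) + (5 + 2*exp(-4*I*pi/7) + 2*exp(4*I*pi/7))] = 35/7 = 5.
(Exp terms are combined using exp(i*s)*conj(exp(i*t)) = exp(i*(s-t)), and sums of them are collapsed using the identity that for every m > 1 the m distinct m-th roots of unity sum to 0, e.g. 1 + exp(2*I*pi/3) + exp(-2*I*pi/3) = 0.)
A character is irreducible iff <chi, chi> = 1, so this representation is reducible.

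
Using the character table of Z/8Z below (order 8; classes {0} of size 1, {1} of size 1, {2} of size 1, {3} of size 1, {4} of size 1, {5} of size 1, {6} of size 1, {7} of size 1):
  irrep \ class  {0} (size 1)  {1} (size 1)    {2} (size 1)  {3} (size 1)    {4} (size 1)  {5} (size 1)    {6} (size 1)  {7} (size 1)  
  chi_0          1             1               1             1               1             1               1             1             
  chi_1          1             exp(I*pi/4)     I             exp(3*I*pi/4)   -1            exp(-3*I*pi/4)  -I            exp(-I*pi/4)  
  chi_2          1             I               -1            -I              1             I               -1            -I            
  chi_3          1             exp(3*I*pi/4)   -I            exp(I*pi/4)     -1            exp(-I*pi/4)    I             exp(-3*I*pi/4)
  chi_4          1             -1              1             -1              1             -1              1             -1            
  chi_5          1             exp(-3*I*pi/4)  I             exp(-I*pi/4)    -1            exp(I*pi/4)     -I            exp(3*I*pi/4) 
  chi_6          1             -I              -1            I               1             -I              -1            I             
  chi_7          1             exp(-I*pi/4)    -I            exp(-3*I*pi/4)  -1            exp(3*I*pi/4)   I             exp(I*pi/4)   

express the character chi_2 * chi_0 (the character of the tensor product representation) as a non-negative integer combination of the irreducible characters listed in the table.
chi_2 tensor chi_0 = chi_2 (all other irreducibles have multiplicity 0).

The character of a tensor product is the pointwise product (chi_2 * chi_0)(C) = chi_2(C) * chi_0(C):
  {0}: (1)*(1), {1}: (I)*(1), {2}: (-1)*(1), {3}: (-I)*(1), {4}: (1)*(1), {5}: (I)*(1), {6}: (-1)*(1), {7}: (-I)*(1)
so (chi_2 * chi_0) takes values
  {0} -> 1, {1} -> I, {2} -> -1, {3} -> -I, {4} -> 1, {5} -> I, {6} -> -1, {7} -> -I.
Now take the inner product of this character with each irreducible chi from the table, <chi_2*chi_0, chi> = (1/8) sum_C |C| (chi_2*chi_0)(C) conj(chi(C)):
  <chi_2*chi_0, chi_0> = (1/8)[1*(1)*conj(1) + 1*(I)*conj(1) + 1*(-1)*conj(1) + 1*(-I)*conj(1) + 1*(1)*conj(1) + 1*(I)*conj(1) + 1*(-1)*conj(1) + 1*(-I)*conj(1)]
      = (1/8)[(1) + (I) + (-1) + (-I) + (1) + (I) + (-1) + (-I)] = 0/8 = 0
  <chi_2*chi_0, chi_1> = (1/8)[1*(1)*conj(1) + 1*(I)*conj(exp(I*pi/4)) + 1*(-1)*conj(I) + 1*(-I)*conj(exp(3*I*pi/4)) + 1*(1)*conj(-1) + 1*(I)*conj(exp(-3*I*pi/4)) + 1*(-1)*conj(-I) + 1*(-I)*conj(exp(-I*pi/4))]
      = (1/8)[(1) + (exp(I*pi/4)) + (I) + (-exp(-I*pi/4)) + (-1) + (exp(-3*I*pi/4)) + (-I) + (-exp(3*I*pi/4))] = 0/8 = 0
  <chi_2*chi_0, chi_2> = (1/8)[1*(1)*conj(1) + 1*(I)*conj(I) + 1*(-1)*conj(-1) + 1*(-I)*conj(-I) + 1*(1)*conj(1) + 1*(I)*conj(I) + 1*(-1)*conj(-1) + 1*(-I)*conj(-I)]
      = (1/8)[(1) + (1) + (1) + (1) + (1) + (1) + (1) + (1)] = 8/8 = 1
  <chi_2*chi_0, chi_3> = (1/8)[1*(1)*conj(1) + 1*(I)*conj(exp(3*I*pi/4)) + 1*(-1)*conj(-I) + 1*(-I)*conj(exp(I*pi/4)) + 1*(1)*conj(-1) + 1*(I)*conj(exp(-I*pi/4)) + 1*(-1)*conj(I) + 1*(-I)*conj(exp(-3*I*pi/4))]
      = (1/8)[(1) + (exp(-I*pi/4)) + (-I) + (-exp(I*pi/4)) + (-1) + (exp(3*I*pi/4)) + (I) + (-exp(-3*I*pi/4))] = 0/8 = 0
  <chi_2*chi_0, chi_4> = (1/8)[1*(1)*conj(1) + 1*(I)*conj(-1) + 1*(-1)*conj(1) + 1*(-I)*conj(-1) + 1*(1)*conj(1) + 1*(I)*conj(-1) + 1*(-1)*conj(1) + 1*(-I)*conj(-1)]
      = (1/8)[(1) + (-I) + (-1) + (I) + (1) + (-I) + (-1) + (I)] = 0/8 = 0
  <chi_2*chi_0, chi_5> = (1/8)[1*(1)*conj(1) + 1*(I)*conj(exp(-3*I*pi/4)) + 1*(-1)*conj(I) + 1*(-I)*conj(exp(-I*pi/4)) + 1*(1)*conj(-1) + 1*(I)*conj(exp(I*pi/4)) + 1*(-1)*conj(-I) + 1*(-I)*conj(exp(3*I*pi/4))]
      = (1/8)[(1) + (exp(-3*I*pi/4)) + (I) + (-exp(3*I*pi/4)) + (-1) + (exp(I*pi/4)) + (-I) + (-exp(-I*pi/4))] = 0/8 = 0
  <chi_2*chi_0, chi_6> = (1/8)[1*(1)*conj(1) + 1*(I)*conj(-I) + 1*(-1)*conj(-1) + 1*(-I)*conj(I) + 1*(1)*conj(1) + 1*(I)*conj(-I) + 1*(-1)*conj(-1) + 1*(-I)*conj(I)]
      = (1/8)[(1) + (-1) + (1) + (-1) + (1) + (-1) + (1) + (-1)] = 0/8 = 0
  <chi_2*chi_0, chi_7> = (1/8)[1*(1)*conj(1) + 1*(I)*conj(exp(-I*pi/4)) + 1*(-1)*conj(-I) + 1*(-I)*conj(exp(-3*I*pi/4)) + 1*(1)*conj(-1) + 1*(I)*conj(exp(3*I*pi/4)) + 1*(-1)*conj(I) + 1*(-I)*conj(exp(I*pi/4))]
      = (1/8)[(1) + (exp(3*I*pi/4)) + (-I) + (-exp(-3*I*pi/4)) + (-1) + (exp(-I*pi/4)) + (I) + (-exp(I*pi/4))] = 0/8 = 0
(Exp terms are combined using exp(i*s)*conj(exp(i*t)) = exp(i*(s-t)), and sums of them are collapsed using the identity that for every m > 1 the m distinct m-th roots of unity sum to 0, e.g. 1 + exp(2*I*pi/3) + exp(-2*I*pi/3) = 0.)
Hence the multiplicities are chi_2: 1. Dimension check: dim(chi_2)*dim(chi_0) = 1*1 = 1 and sum (mult * dim) = 1*1 = 1.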